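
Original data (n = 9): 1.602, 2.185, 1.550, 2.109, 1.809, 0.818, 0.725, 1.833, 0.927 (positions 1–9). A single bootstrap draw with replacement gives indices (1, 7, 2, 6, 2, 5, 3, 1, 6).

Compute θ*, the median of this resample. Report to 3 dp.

θ* = 1.602

Resample values: 1.602, 0.725, 2.185, 0.818, 2.185, 1.809, 1.550, 1.602, 0.818.
Sorted: 0.725, 0.818, 0.818, 1.550, 1.602, 1.602, 1.809, 2.185, 2.185
Median = middle value = 1.602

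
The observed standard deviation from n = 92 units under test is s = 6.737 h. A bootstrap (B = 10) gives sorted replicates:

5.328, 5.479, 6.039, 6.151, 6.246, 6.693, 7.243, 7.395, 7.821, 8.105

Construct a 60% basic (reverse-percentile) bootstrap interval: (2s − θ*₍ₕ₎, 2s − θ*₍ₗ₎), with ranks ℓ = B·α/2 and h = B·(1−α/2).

(6.079, 7.995)

Percentile endpoints at ranks 2 and 8: θ*₍2₎ = 5.479, θ*₍8₎ = 7.395.
Basic interval reflects these around s:
  lower = 2 × 6.737 − 7.395 = 6.079
  upper = 2 × 6.737 − 5.479 = 7.995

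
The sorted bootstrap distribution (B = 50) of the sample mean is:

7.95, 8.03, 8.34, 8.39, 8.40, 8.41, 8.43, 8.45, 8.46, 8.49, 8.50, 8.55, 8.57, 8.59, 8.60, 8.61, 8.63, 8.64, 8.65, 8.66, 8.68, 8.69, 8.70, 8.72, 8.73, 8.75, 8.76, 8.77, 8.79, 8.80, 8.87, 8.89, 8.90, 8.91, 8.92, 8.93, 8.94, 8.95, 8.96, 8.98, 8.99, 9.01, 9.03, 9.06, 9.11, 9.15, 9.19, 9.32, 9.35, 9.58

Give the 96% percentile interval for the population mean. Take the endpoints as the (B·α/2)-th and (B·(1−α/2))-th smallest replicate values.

α = 0.04; lower rank = 50 × 0.020 = 1; upper rank = 50 × 0.980 = 49.
The 1st smallest replicate is 7.95; the 49th is 9.35.

(7.95, 9.35)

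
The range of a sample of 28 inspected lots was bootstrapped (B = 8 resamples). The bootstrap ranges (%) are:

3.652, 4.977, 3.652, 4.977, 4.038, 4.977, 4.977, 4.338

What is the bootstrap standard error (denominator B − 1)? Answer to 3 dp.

Bootstrap SE is the standard deviation of the 8 replicate ranges.
Mean of replicates: (3.652 + 4.977 + 3.652 + 4.977 + 4.038 + 4.977 + 4.977 + 4.338) / 8 = 35.5880 / 8 = 4.4485
Sum of squared deviations: (−0.7965)² + (+0.5285)² + (−0.7965)² + (+0.5285)² + (−0.4105)² + (+0.5285)² + (+0.5285)² + (−0.1105)² = 2.5668
Variance = 2.5668 / 7 = 0.3667
SE* = √0.3667

SE* = 0.606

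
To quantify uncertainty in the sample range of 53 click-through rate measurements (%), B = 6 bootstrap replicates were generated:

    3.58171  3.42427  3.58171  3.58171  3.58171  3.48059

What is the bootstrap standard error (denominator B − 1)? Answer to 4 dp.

Bootstrap SE is the standard deviation of the 6 replicate ranges.
Mean of replicates: (3.58171 + 3.42427 + 3.58171 + 3.58171 + 3.58171 + 3.48059) / 6 = 21.231700 / 6 = 3.538617
Sum of squared deviations: (+0.043093)² + (−0.114347)² + (+0.043093)² + (+0.043093)² + (+0.043093)² + (−0.058027)² = 0.023870
Variance = 0.023870 / 5 = 0.004774
SE* = √0.004774

SE* = 0.0691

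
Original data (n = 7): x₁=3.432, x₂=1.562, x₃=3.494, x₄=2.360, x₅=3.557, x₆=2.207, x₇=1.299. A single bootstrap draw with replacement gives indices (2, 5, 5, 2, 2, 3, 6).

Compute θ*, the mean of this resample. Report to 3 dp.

θ* = 2.500

Resample values: 1.562, 3.557, 3.557, 1.562, 1.562, 3.494, 2.207.
Mean = (1.562 + 3.557 + 3.557 + 1.562 + 1.562 + 3.494 + 2.207) / 7 = 17.5010 / 7 = 2.500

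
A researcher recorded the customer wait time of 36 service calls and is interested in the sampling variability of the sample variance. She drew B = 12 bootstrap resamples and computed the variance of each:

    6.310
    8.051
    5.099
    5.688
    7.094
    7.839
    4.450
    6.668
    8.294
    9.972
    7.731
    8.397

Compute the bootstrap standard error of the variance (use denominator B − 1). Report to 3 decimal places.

SE* = 1.567

Bootstrap SE is the standard deviation of the 12 replicate variances.
Mean of replicates: (6.310 + 8.051 + 5.099 + 5.688 + 7.094 + 7.839 + 4.450 + 6.668 + 8.294 + 9.972 + 7.731 + 8.397) / 12 = 85.5930 / 12 = 7.1328
Sum of squared deviations: (−0.8228)² + (+0.9182)² + (−2.0338)² + (−1.4448)² + (−0.0388)² + (+0.7062)² + (−2.6828)² + (−0.4648)² + (+1.1612)² + (+2.8392)² + (+0.5982)² + (+1.2642)² = 27.0230
Variance = 27.0230 / 11 = 2.4566
SE* = √2.4566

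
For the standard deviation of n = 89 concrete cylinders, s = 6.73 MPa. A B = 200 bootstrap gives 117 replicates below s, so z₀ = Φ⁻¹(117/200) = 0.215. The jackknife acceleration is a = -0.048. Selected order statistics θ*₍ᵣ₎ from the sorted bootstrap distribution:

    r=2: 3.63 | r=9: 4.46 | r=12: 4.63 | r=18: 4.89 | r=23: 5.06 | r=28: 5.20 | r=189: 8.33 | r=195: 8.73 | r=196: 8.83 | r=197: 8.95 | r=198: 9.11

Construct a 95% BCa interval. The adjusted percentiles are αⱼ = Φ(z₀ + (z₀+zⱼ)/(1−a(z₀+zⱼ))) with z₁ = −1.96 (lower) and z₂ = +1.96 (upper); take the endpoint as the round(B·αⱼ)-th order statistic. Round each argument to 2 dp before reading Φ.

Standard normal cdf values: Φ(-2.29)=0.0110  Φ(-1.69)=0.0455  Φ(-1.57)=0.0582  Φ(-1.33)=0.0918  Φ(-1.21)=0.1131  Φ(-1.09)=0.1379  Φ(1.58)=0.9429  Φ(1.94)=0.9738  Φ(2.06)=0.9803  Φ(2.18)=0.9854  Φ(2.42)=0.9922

(4.46, 8.95)

Lower: z₀ + z₁ = 0.215 + (-1.960) = -1.745; 1 − a(z₀+z₁) = 1 − (-0.048)(-1.745) = 0.9162; argument = 0.215 + (-1.745)/0.9162 = -1.6895 → -1.69.
α₁ = Φ(-1.69) = 0.0455; rank = round(200 × 0.0455) = 9; θ*₍9₎ = 4.46.
Upper: z₀ + z₂ = 2.175; 1 − a(z₀+z₂) = 1.1044; argument = 2.1844 → 2.18; α₂ = 0.9854; rank = 197; θ*₍197₎ = 8.95.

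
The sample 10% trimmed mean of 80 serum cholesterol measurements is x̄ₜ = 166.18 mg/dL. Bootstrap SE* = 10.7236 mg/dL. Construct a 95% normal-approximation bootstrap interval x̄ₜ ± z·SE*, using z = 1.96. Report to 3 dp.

(145.162, 187.198)

Margin = 1.96 × 10.7236 = 21.0183
Interval: 166.18 ± 21.0183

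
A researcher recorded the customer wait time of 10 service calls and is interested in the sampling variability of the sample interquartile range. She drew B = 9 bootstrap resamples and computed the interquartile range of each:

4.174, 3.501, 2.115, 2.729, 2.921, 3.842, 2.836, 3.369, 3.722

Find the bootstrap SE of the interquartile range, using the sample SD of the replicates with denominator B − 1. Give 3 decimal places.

SE* = 0.646

Bootstrap SE is the standard deviation of the 9 replicate interquartile ranges.
Mean of replicates: (4.174 + 3.501 + 2.115 + 2.729 + 2.921 + 3.842 + 2.836 + 3.369 + 3.722) / 9 = 29.2090 / 9 = 3.2454
Sum of squared deviations: (+0.9286)² + (+0.2556)² + (−1.1304)² + (−0.5164)² + (−0.3244)² + (+0.5966)² + (−0.4094)² + (+0.1236)² + (+0.4766)² = 3.3433
Variance = 3.3433 / 8 = 0.4179
SE* = √0.4179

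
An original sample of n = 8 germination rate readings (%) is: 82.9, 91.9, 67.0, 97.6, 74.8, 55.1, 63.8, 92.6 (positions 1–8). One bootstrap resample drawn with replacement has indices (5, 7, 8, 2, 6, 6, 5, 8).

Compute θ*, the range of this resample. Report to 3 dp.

Resample values: 74.8, 63.8, 92.6, 91.9, 55.1, 55.1, 74.8, 92.6.
Range = 92.6 − 55.1 = 37.500

θ* = 37.500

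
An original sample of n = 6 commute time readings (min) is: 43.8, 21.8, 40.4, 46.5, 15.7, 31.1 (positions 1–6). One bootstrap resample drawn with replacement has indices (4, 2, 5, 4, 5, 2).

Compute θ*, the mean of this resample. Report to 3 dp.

θ* = 28.000

Resample values: 46.5, 21.8, 15.7, 46.5, 15.7, 21.8.
Mean = (46.5 + 21.8 + 15.7 + 46.5 + 15.7 + 21.8) / 6 = 168.00 / 6 = 28.000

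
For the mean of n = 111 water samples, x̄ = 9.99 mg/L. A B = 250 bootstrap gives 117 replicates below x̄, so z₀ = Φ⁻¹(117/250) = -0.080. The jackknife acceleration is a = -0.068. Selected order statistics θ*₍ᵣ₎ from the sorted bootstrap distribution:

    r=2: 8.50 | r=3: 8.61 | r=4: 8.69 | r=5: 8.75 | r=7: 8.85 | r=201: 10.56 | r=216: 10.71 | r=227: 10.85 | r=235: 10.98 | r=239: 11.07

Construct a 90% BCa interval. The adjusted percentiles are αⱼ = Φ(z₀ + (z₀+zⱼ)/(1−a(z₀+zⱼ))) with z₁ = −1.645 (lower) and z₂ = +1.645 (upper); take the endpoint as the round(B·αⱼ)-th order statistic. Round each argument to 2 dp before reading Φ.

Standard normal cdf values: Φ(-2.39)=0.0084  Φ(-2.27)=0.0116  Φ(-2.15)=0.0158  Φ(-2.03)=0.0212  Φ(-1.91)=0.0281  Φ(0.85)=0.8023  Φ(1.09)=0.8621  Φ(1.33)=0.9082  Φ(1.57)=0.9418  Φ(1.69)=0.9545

(8.75, 10.85)

Lower: z₀ + z₁ = -0.080 + (-1.645) = -1.725; 1 − a(z₀+z₁) = 1 − (-0.068)(-1.725) = 0.8827; argument = -0.080 + (-1.725)/0.8827 = -2.0342 → -2.03.
α₁ = Φ(-2.03) = 0.0212; rank = round(250 × 0.0212) = 5; θ*₍5₎ = 8.75.
Upper: z₀ + z₂ = 1.565; 1 − a(z₀+z₂) = 1.1064; argument = 1.3345 → 1.33; α₂ = 0.9082; rank = 227; θ*₍227₎ = 10.85.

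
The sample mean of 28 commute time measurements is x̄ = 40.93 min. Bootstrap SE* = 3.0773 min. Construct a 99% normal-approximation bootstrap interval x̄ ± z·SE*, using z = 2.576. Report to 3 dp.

(33.003, 48.857)

Margin = 2.576 × 3.0773 = 7.9271
Interval: 40.93 ± 7.9271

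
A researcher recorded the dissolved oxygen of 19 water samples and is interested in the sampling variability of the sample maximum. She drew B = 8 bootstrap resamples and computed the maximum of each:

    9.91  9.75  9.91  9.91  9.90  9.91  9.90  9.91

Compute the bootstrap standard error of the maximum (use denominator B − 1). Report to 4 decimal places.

SE* = 0.0557

Bootstrap SE is the standard deviation of the 8 replicate maximums.
Mean of replicates: (9.91 + 9.75 + 9.91 + 9.91 + 9.90 + 9.91 + 9.90 + 9.91) / 8 = 79.100000 / 8 = 9.887500
Sum of squared deviations: (+0.022500)² + (−0.137500)² + (+0.022500)² + (+0.022500)² + (+0.012500)² + (+0.022500)² + (+0.012500)² + (+0.022500)² = 0.021750
Variance = 0.021750 / 7 = 0.003107
SE* = √0.003107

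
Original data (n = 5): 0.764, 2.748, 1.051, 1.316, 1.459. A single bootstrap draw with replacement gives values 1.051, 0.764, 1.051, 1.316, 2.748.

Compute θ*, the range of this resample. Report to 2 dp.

θ* = 1.98

Range = 2.748 − 0.764 = 1.98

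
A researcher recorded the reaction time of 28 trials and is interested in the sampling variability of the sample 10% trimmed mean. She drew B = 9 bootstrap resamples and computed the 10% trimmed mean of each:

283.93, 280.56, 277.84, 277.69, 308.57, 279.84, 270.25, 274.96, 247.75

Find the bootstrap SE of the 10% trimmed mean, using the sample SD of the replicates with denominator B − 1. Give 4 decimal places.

Bootstrap SE is the standard deviation of the 9 replicate 10% trimmed means.
Mean of replicates: (283.93 + 280.56 + 277.84 + 277.69 + 308.57 + 279.84 + 270.25 + 274.96 + 247.75) / 9 = 2501.39000 / 9 = 277.93222
Sum of squared deviations: (+5.99778)² + (+2.62778)² + (−0.09222)² + (−0.24222)² + (+30.63778)² + (+1.90778)² + (−7.68222)² + (−2.97222)² + (−30.18222)² = 1964.07596
Variance = 1964.07596 / 8 = 245.50949
SE* = √245.50949

SE* = 15.6687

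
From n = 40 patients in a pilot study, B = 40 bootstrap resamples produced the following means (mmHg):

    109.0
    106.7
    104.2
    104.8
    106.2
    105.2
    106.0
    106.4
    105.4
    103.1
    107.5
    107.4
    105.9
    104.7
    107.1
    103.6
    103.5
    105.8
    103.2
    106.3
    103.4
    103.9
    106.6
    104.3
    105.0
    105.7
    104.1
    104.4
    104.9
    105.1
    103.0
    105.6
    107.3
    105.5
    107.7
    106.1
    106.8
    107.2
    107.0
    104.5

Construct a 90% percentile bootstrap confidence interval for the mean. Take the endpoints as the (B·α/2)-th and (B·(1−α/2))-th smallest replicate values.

(103.1, 107.5)

Sorted replicates: 103.0, 103.1, 103.2, 103.4, 103.5, 103.6, 103.9, 104.1, 104.2, 104.3, 104.4, 104.5, 104.7, 104.8, 104.9, 105.0, 105.1, 105.2, 105.4, 105.5, 105.6, 105.7, 105.8, 105.9, 106.0, 106.1, 106.2, 106.3, 106.4, 106.6, 106.7, 106.8, 107.0, 107.1, 107.2, 107.3, 107.4, 107.5, 107.7, 109.0
α = 0.10; lower rank = 40 × 0.050 = 2; upper rank = 40 × 0.950 = 38.
The 2nd smallest replicate is 103.1; the 38th is 107.5.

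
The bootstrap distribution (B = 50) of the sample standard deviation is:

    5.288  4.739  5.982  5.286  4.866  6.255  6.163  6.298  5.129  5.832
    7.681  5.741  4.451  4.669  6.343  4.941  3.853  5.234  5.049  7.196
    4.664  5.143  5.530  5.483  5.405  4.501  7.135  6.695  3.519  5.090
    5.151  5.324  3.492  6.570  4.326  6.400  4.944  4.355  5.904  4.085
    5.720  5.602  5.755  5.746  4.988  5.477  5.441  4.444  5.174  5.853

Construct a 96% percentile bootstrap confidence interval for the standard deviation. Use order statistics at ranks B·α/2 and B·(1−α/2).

(3.492, 7.196)

Sorted replicates: 3.492, 3.519, 3.853, 4.085, 4.326, 4.355, 4.444, 4.451, 4.501, 4.664, 4.669, 4.739, 4.866, 4.941, 4.944, 4.988, 5.049, 5.090, 5.129, 5.143, 5.151, 5.174, 5.234, 5.286, 5.288, 5.324, 5.405, 5.441, 5.477, 5.483, 5.530, 5.602, 5.720, 5.741, 5.746, 5.755, 5.832, 5.853, 5.904, 5.982, 6.163, 6.255, 6.298, 6.343, 6.400, 6.570, 6.695, 7.135, 7.196, 7.681
α = 0.04; lower rank = 50 × 0.020 = 1; upper rank = 50 × 0.980 = 49.
The 1st smallest replicate is 3.492; the 49th is 7.196.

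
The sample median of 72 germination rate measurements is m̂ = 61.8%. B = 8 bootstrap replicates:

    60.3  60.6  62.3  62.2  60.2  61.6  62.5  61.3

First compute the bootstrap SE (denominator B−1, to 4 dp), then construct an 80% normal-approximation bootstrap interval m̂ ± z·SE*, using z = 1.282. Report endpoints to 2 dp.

(60.61, 62.99)

Mean of replicates = 61.3750; sum of squared deviations = 5.9950; SE* = √(5.9950/7) = 0.9254
Margin = 1.282 × 0.9254 = 1.186
Interval: 61.8 ± 1.186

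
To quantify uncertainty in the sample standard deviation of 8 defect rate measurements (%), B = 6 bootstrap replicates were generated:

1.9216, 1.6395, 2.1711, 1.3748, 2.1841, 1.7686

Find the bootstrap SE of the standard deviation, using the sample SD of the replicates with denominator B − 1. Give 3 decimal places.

Bootstrap SE is the standard deviation of the 6 replicate standard deviations.
Mean of replicates: (1.9216 + 1.6395 + 2.1711 + 1.3748 + 2.1841 + 1.7686) / 6 = 11.05970 / 6 = 1.84328
Sum of squared deviations: (+0.07832)² + (−0.20378)² + (+0.32782)² + (−0.46848)² + (+0.34082)² + (−0.07468)² = 0.49634
Variance = 0.49634 / 5 = 0.09927
SE* = √0.09927

SE* = 0.315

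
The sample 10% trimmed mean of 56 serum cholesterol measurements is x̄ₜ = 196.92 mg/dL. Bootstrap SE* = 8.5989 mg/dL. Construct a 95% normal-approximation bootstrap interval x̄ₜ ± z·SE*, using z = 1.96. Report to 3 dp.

Margin = 1.96 × 8.5989 = 16.8538
Interval: 196.92 ± 16.8538

(180.066, 213.774)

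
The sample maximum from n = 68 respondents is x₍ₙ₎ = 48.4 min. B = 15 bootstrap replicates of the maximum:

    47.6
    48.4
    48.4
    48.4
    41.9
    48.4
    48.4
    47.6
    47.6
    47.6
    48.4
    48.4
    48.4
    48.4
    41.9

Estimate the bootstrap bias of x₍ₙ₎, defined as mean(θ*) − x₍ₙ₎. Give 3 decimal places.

bias = −1.080

mean(θ*) = (47.6 + 48.4 + 48.4 + 48.4 + 41.9 + 48.4 + 48.4 + 47.6 + 47.6 + 47.6 + 48.4 + 48.4 + 48.4 + 48.4 + 41.9) / 15 = 47.3200
bias = 47.3200 − 48.4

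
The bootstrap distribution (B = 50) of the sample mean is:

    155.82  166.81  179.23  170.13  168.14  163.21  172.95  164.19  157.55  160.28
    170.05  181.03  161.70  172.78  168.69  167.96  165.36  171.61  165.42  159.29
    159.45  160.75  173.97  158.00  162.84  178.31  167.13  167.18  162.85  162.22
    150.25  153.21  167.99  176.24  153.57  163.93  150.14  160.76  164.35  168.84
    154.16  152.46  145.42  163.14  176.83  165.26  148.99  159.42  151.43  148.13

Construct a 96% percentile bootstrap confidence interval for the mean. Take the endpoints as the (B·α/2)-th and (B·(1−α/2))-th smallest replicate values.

Sorted replicates: 145.42, 148.13, 148.99, 150.14, 150.25, 151.43, 152.46, 153.21, 153.57, 154.16, 155.82, 157.55, 158.00, 159.29, 159.42, 159.45, 160.28, 160.75, 160.76, 161.70, 162.22, 162.84, 162.85, 163.14, 163.21, 163.93, 164.19, 164.35, 165.26, 165.36, 165.42, 166.81, 167.13, 167.18, 167.96, 167.99, 168.14, 168.69, 168.84, 170.05, 170.13, 171.61, 172.78, 172.95, 173.97, 176.24, 176.83, 178.31, 179.23, 181.03
α = 0.04; lower rank = 50 × 0.020 = 1; upper rank = 50 × 0.980 = 49.
The 1st smallest replicate is 145.42; the 49th is 179.23.

(145.42, 179.23)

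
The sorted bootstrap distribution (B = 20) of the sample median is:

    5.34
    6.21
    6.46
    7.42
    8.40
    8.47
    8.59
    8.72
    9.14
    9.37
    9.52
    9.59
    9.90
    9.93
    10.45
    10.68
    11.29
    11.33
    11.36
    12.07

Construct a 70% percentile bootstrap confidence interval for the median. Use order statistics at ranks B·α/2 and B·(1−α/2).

(6.46, 11.29)

α = 0.30; lower rank = 20 × 0.150 = 3; upper rank = 20 × 0.850 = 17.
The 3rd smallest replicate is 6.46; the 17th is 11.29.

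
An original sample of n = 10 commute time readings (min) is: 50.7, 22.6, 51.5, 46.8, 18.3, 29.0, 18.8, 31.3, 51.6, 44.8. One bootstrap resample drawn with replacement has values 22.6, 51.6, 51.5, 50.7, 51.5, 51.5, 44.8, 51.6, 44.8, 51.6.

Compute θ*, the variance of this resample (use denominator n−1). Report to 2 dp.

θ* = 82.50

Mean = 47.2200; sum of squared deviations = 742.4760
s² = 742.4760 / 9 = 82.4973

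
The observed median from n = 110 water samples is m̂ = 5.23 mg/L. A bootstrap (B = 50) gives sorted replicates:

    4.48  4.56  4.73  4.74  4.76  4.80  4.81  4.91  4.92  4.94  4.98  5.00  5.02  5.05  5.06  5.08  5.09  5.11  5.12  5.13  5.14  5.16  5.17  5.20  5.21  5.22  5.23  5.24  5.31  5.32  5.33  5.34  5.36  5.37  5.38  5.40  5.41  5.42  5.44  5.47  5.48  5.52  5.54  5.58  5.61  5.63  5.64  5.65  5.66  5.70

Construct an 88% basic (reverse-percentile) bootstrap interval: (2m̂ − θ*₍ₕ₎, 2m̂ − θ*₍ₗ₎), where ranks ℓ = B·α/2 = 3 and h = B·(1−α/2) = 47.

(4.82, 5.73)

Percentile endpoints at ranks 3 and 47: θ*₍3₎ = 4.73, θ*₍47₎ = 5.64.
Basic interval reflects these around m̂:
  lower = 2 × 5.23 − 5.64 = 4.82
  upper = 2 × 5.23 − 4.73 = 5.73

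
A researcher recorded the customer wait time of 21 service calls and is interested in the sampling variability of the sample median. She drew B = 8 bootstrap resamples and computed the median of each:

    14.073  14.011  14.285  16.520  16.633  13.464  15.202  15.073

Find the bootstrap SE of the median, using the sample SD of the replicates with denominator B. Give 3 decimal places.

SE* = 1.099

Bootstrap SE is the standard deviation of the 8 replicate medians.
Mean of replicates: (14.073 + 14.011 + 14.285 + 16.520 + 16.633 + 13.464 + 15.202 + 15.073) / 8 = 119.2610 / 8 = 14.9076
Sum of squared deviations: (−0.8346)² + (−0.8966)² + (−0.6226)² + (+1.6124)² + (+1.7254)² + (−1.4436)² + (+0.2944)² + (+0.1654)² = 9.6629
Variance = 9.6629 / 8 = 1.2079
SE* = √1.2079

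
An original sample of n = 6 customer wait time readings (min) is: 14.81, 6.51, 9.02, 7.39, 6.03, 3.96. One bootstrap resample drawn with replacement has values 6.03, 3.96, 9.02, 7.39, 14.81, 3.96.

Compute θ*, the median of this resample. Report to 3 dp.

θ* = 6.710

Sorted: 3.96, 3.96, 6.03, 7.39, 9.02, 14.81
Median = average of the two middle values = 6.710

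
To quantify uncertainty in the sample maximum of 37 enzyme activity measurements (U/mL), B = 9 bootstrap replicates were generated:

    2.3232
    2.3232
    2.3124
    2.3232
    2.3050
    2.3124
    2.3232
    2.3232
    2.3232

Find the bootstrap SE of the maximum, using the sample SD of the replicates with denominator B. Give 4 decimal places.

Bootstrap SE is the standard deviation of the 9 replicate maximums.
Mean of replicates: (2.3232 + 2.3232 + 2.3124 + 2.3232 + 2.3050 + 2.3124 + 2.3232 + 2.3232 + 2.3232) / 9 = 20.869000 / 9 = 2.318778
Sum of squared deviations: (+0.004422)² + (+0.004422)² + (−0.006378)² + (+0.004422)² + (−0.013778)² + (−0.006378)² + (+0.004422)² + (+0.004422)² + (+0.004422)² = 0.000389
Variance = 0.000389 / 9 = 0.000043
SE* = √0.000043

SE* = 0.0066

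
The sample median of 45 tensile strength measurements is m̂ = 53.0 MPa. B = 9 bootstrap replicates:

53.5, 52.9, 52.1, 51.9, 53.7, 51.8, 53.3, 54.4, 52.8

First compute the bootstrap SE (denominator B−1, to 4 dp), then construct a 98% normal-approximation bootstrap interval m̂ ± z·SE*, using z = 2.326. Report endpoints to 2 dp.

(50.94, 55.06)

Mean of replicates = 52.9333; sum of squared deviations = 6.2600; SE* = √(6.2600/8) = 0.8846
Margin = 2.326 × 0.8846 = 2.058
Interval: 53.0 ± 2.058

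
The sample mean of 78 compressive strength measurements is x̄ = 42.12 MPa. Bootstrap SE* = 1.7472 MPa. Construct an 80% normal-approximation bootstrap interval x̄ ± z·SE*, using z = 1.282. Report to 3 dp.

Margin = 1.282 × 1.7472 = 2.2399
Interval: 42.12 ± 2.2399

(39.880, 44.360)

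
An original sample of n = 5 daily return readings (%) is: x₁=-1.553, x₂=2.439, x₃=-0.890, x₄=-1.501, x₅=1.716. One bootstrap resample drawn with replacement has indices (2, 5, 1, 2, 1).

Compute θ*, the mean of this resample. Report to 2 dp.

Resample values: 2.439, 1.716, -1.553, 2.439, -1.553.
Mean = (2.439 + 1.716 + (-1.553) + 2.439 + (-1.553)) / 5 = 3.4880 / 5 = 0.70

θ* = 0.70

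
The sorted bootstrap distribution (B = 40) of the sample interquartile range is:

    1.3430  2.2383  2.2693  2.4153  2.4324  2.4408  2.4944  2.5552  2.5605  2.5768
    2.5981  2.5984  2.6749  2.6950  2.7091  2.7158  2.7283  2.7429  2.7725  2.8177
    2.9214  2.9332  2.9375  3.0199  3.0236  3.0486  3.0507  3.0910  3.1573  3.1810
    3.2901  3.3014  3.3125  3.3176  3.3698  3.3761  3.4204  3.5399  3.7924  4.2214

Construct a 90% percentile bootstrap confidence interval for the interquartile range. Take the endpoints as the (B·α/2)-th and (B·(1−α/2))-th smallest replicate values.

α = 0.10; lower rank = 40 × 0.050 = 2; upper rank = 40 × 0.950 = 38.
The 2nd smallest replicate is 2.2383; the 38th is 3.5399.

(2.2383, 3.5399)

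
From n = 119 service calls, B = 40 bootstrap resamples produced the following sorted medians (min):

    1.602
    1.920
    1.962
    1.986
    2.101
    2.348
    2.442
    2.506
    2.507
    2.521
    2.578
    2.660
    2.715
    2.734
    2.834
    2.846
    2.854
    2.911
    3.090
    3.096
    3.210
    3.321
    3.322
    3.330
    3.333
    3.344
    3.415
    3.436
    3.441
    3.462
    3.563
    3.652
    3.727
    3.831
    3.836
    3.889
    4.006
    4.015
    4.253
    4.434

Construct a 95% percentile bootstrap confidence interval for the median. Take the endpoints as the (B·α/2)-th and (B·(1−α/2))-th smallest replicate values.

(1.602, 4.253)

α = 0.05; lower rank = 40 × 0.025 = 1; upper rank = 40 × 0.975 = 39.
The 1st smallest replicate is 1.602; the 39th is 4.253.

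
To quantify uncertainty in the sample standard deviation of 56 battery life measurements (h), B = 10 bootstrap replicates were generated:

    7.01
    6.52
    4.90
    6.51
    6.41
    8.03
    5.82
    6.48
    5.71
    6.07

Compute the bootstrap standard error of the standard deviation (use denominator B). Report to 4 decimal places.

SE* = 0.7877

Bootstrap SE is the standard deviation of the 10 replicate standard deviations.
Mean of replicates: (7.01 + 6.52 + 4.90 + 6.51 + 6.41 + 8.03 + 5.82 + 6.48 + 5.71 + 6.07) / 10 = 63.46000 / 10 = 6.34600
Sum of squared deviations: (+0.66400)² + (+0.17400)² + (−1.44600)² + (+0.16400)² + (+0.06400)² + (+1.68400)² + (−0.52600)² + (+0.13400)² + (−0.63600)² + (−0.27600)² = 6.20424
Variance = 6.20424 / 10 = 0.62042
SE* = √0.62042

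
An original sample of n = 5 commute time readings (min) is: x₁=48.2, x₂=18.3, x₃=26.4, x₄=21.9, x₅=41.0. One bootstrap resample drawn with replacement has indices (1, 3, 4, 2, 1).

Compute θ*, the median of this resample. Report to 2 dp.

θ* = 26.40

Resample values: 48.2, 26.4, 21.9, 18.3, 48.2.
Sorted: 18.3, 21.9, 26.4, 48.2, 48.2
Median = middle value = 26.40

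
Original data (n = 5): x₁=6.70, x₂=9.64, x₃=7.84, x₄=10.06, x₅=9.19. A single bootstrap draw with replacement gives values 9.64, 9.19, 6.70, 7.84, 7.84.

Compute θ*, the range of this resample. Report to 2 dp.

Range = 9.64 − 6.70 = 2.94

θ* = 2.94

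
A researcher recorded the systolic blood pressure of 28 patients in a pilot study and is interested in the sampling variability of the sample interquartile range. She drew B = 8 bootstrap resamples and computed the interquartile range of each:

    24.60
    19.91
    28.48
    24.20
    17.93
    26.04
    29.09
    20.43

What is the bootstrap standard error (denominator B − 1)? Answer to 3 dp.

Bootstrap SE is the standard deviation of the 8 replicate interquartile ranges.
Mean of replicates: (24.60 + 19.91 + 28.48 + 24.20 + 17.93 + 26.04 + 29.09 + 20.43) / 8 = 190.6800 / 8 = 23.8350
Sum of squared deviations: (+0.7650)² + (−3.9250)² + (+4.6450)² + (+0.3650)² + (−5.9050)² + (+2.2050)² + (+5.2550)² + (−3.4050)² = 116.6402
Variance = 116.6402 / 7 = 16.6629
SE* = √16.6629

SE* = 4.082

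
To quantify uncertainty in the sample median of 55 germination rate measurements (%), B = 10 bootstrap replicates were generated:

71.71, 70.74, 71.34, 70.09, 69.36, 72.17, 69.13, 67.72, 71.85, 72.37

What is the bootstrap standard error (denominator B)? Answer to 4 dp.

SE* = 1.4557

Bootstrap SE is the standard deviation of the 10 replicate medians.
Mean of replicates: (71.71 + 70.74 + 71.34 + 70.09 + 69.36 + 72.17 + 69.13 + 67.72 + 71.85 + 72.37) / 10 = 706.48000 / 10 = 70.64800
Sum of squared deviations: (+1.06200)² + (+0.09200)² + (+0.69200)² + (−0.55800)² + (−1.28800)² + (+1.52200)² + (−1.51800)² + (−2.92800)² + (+1.20200)² + (+1.72200)² = 21.18956
Variance = 21.18956 / 10 = 2.11896
SE* = √2.11896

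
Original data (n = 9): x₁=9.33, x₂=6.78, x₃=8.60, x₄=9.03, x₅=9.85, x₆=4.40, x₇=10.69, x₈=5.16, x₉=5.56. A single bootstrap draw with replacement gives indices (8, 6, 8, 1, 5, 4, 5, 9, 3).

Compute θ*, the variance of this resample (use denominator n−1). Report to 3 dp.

θ* = 5.279

Resample values: 5.16, 4.40, 5.16, 9.33, 9.85, 9.03, 9.85, 5.56, 8.60.
Mean = 7.4378; sum of squared deviations = 42.2348
s² = 42.2348 / 8 = 5.2793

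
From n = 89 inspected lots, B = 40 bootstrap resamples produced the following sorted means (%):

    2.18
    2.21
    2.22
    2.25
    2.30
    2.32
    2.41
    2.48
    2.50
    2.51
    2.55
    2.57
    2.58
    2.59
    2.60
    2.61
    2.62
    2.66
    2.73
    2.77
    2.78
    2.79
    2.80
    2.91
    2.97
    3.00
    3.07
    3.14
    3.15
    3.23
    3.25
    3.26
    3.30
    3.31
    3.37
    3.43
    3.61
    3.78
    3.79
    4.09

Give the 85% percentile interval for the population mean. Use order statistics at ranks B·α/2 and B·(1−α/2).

α = 0.15; lower rank = 40 × 0.075 = 3; upper rank = 40 × 0.925 = 37.
The 3rd smallest replicate is 2.22; the 37th is 3.61.

(2.22, 3.61)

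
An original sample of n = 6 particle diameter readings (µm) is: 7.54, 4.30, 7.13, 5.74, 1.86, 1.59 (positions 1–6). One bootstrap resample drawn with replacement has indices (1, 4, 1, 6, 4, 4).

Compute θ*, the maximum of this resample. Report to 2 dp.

θ* = 7.54

Resample values: 7.54, 5.74, 7.54, 1.59, 5.74, 5.74.
Maximum = 7.54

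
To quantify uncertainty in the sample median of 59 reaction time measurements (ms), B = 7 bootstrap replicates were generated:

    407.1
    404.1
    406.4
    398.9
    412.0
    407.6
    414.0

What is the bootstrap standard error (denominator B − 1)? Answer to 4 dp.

Bootstrap SE is the standard deviation of the 7 replicate medians.
Mean of replicates: (407.1 + 404.1 + 406.4 + 398.9 + 412.0 + 407.6 + 414.0) / 7 = 2850.10000 / 7 = 407.15714
Sum of squared deviations: (−0.05714)² + (−3.05714)² + (−0.75714)² + (−8.25714)² + (+4.84286)² + (+0.44286)² + (+6.84286)² = 148.57714
Variance = 148.57714 / 6 = 24.76286
SE* = √24.76286

SE* = 4.9762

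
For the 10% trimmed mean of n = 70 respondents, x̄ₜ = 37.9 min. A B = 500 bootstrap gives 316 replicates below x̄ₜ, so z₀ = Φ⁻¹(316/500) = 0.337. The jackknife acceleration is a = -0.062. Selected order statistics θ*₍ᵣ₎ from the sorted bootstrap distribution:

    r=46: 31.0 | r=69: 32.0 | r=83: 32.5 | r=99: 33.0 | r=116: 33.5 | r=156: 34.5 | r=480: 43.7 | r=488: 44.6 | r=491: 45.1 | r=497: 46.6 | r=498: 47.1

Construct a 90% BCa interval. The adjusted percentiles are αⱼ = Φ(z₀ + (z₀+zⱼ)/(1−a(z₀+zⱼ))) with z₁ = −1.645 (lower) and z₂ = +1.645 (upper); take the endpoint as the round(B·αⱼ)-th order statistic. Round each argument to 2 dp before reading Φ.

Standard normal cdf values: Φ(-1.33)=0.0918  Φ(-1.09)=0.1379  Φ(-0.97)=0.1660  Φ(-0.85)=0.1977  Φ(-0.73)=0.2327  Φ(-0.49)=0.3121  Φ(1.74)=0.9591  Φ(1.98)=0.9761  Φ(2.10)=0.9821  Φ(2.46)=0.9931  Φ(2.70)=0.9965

Lower: z₀ + z₁ = 0.337 + (-1.645) = -1.308; 1 − a(z₀+z₁) = 1 − (-0.062)(-1.308) = 0.9189; argument = 0.337 + (-1.308)/0.9189 = -1.0864 → -1.09.
α₁ = Φ(-1.09) = 0.1379; rank = round(500 × 0.1379) = 69; θ*₍69₎ = 32.0.
Upper: z₀ + z₂ = 1.982; 1 − a(z₀+z₂) = 1.1229; argument = 2.1021 → 2.10; α₂ = 0.9821; rank = 491; θ*₍491₎ = 45.1.

(32.0, 45.1)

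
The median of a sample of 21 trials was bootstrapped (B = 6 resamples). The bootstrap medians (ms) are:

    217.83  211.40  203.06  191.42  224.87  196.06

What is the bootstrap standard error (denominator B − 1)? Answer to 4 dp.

SE* = 12.9056

Bootstrap SE is the standard deviation of the 6 replicate medians.
Mean of replicates: (217.83 + 211.40 + 203.06 + 191.42 + 224.87 + 196.06) / 6 = 1244.64000 / 6 = 207.44000
Sum of squared deviations: (+10.39000)² + (+3.96000)² + (−4.38000)² + (−16.02000)² + (+17.43000)² + (−11.38000)² = 832.76780
Variance = 832.76780 / 5 = 166.55356
SE* = √166.55356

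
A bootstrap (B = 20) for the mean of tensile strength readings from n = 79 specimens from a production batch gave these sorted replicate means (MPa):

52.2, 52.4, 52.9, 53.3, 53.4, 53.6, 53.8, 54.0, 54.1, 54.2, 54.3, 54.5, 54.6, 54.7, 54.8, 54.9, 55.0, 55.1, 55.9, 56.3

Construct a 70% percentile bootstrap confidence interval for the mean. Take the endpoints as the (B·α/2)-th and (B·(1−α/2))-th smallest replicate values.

(52.9, 55.0)

α = 0.30; lower rank = 20 × 0.150 = 3; upper rank = 20 × 0.850 = 17.
The 3rd smallest replicate is 52.9; the 17th is 55.0.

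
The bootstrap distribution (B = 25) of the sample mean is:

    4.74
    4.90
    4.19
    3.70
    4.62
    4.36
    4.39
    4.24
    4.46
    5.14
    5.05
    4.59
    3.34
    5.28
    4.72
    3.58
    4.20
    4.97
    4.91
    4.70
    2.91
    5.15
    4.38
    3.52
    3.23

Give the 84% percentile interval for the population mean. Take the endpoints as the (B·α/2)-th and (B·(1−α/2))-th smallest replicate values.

(3.23, 5.14)

Sorted replicates: 2.91, 3.23, 3.34, 3.52, 3.58, 3.70, 4.19, 4.20, 4.24, 4.36, 4.38, 4.39, 4.46, 4.59, 4.62, 4.70, 4.72, 4.74, 4.90, 4.91, 4.97, 5.05, 5.14, 5.15, 5.28
α = 0.16; lower rank = 25 × 0.080 = 2; upper rank = 25 × 0.920 = 23.
The 2nd smallest replicate is 3.23; the 23rd is 5.14.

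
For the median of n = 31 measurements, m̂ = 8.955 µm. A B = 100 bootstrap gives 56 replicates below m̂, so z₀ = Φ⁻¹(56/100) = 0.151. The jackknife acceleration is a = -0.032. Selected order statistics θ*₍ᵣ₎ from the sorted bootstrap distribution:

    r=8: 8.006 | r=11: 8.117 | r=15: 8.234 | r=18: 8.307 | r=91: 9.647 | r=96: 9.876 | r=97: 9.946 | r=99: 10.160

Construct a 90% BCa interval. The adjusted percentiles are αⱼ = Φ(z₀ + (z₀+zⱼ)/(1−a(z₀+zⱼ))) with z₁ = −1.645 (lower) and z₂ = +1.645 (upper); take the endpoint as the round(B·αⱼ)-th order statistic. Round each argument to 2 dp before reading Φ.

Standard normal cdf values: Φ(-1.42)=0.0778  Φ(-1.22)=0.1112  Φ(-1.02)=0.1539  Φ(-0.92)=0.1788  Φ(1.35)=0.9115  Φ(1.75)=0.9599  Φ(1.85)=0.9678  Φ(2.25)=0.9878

Lower: z₀ + z₁ = 0.151 + (-1.645) = -1.494; 1 − a(z₀+z₁) = 1 − (-0.032)(-1.494) = 0.9522; argument = 0.151 + (-1.494)/0.9522 = -1.4180 → -1.42.
α₁ = Φ(-1.42) = 0.0778; rank = round(100 × 0.0778) = 8; θ*₍8₎ = 8.006.
Upper: z₀ + z₂ = 1.796; 1 − a(z₀+z₂) = 1.0575; argument = 1.8494 → 1.85; α₂ = 0.9678; rank = 97; θ*₍97₎ = 9.946.

(8.006, 9.946)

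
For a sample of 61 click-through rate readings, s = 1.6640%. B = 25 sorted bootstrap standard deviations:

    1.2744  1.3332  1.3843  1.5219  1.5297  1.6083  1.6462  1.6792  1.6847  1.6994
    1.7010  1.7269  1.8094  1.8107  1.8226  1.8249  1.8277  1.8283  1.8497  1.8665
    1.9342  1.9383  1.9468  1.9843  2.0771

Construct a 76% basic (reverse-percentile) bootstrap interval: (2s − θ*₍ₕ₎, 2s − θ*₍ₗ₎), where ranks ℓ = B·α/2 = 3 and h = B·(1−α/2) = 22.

Percentile endpoints at ranks 3 and 22: θ*₍3₎ = 1.3843, θ*₍22₎ = 1.9383.
Basic interval reflects these around s:
  lower = 2 × 1.6640 − 1.9383 = 1.3897
  upper = 2 × 1.6640 − 1.3843 = 1.9437

(1.3897, 1.9437)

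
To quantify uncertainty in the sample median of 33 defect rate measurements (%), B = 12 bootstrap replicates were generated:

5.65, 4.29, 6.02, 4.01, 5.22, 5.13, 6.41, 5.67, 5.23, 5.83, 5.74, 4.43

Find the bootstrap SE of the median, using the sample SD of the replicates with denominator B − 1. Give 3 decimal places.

Bootstrap SE is the standard deviation of the 12 replicate medians.
Mean of replicates: (5.65 + 4.29 + 6.02 + 4.01 + 5.22 + 5.13 + 6.41 + 5.67 + 5.23 + 5.83 + 5.74 + 4.43) / 12 = 63.6300 / 12 = 5.3025
Sum of squared deviations: (+0.3475)² + (−1.0125)² + (+0.7175)² + (−1.2925)² + (−0.0825)² + (−0.1725)² + (+1.1075)² + (+0.3675)² + (−0.0725)² + (+0.5275)² + (+0.4375)² + (−0.8725)² = 5.9656
Variance = 5.9656 / 11 = 0.5423
SE* = √0.5423

SE* = 0.736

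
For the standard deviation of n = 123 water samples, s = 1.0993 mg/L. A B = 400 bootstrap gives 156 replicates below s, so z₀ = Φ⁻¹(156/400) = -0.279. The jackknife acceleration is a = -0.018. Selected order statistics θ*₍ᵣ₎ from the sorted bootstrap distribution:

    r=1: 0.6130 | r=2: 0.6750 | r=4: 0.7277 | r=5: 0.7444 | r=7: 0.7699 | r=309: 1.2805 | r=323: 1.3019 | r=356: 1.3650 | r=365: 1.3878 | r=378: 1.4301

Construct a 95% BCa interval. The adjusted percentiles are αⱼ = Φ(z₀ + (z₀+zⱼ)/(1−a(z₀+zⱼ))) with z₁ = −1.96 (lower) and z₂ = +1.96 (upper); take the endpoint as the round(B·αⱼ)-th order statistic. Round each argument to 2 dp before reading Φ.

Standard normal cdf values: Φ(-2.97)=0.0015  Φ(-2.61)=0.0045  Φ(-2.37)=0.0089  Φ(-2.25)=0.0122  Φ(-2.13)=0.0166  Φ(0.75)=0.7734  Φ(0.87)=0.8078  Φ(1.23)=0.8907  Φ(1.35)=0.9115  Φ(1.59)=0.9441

Lower: z₀ + z₁ = -0.279 + (-1.960) = -2.239; 1 − a(z₀+z₁) = 1 − (-0.018)(-2.239) = 0.9597; argument = -0.279 + (-2.239)/0.9597 = -2.6120 → -2.61.
α₁ = Φ(-2.61) = 0.0045; rank = round(400 × 0.0045) = 2; θ*₍2₎ = 0.6750.
Upper: z₀ + z₂ = 1.681; 1 − a(z₀+z₂) = 1.0303; argument = 1.3526 → 1.35; α₂ = 0.9115; rank = 365; θ*₍365₎ = 1.3878.

(0.6750, 1.3878)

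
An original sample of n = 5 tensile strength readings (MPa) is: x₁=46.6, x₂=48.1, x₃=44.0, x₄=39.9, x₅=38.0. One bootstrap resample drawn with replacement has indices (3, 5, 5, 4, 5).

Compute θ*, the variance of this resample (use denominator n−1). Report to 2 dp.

θ* = 6.78

Resample values: 44.0, 38.0, 38.0, 39.9, 38.0.
Mean = 39.5800; sum of squared deviations = 27.1280
s² = 27.1280 / 4 = 6.7820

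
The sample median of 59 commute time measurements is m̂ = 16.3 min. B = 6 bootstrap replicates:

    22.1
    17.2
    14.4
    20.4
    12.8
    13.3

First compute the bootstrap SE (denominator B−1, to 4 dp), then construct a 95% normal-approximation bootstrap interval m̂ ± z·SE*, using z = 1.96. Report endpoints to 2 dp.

(8.70, 23.90)

Mean of replicates = 16.7000; sum of squared deviations = 75.1600; SE* = √(75.1600/5) = 3.8771
Margin = 1.96 × 3.8771 = 7.599
Interval: 16.3 ± 7.599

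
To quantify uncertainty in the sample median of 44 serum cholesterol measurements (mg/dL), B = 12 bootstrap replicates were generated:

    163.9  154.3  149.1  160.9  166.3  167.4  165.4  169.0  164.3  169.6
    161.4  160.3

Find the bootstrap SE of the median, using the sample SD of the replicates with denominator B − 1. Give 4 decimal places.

Bootstrap SE is the standard deviation of the 12 replicate medians.
Mean of replicates: (163.9 + 154.3 + 149.1 + 160.9 + 166.3 + 167.4 + 165.4 + 169.0 + 164.3 + 169.6 + 161.4 + 160.3) / 12 = 1951.90000 / 12 = 162.65833
Sum of squared deviations: (+1.24167)² + (−8.35833)² + (−13.55833)² + (−1.75833)² + (+3.64167)² + (+4.74167)² + (+2.74167)² + (+6.34167)² + (+1.64167)² + (+6.94167)² + (−1.25833)² + (−2.35833)² = 399.82917
Variance = 399.82917 / 11 = 36.34811
SE* = √36.34811

SE* = 6.0289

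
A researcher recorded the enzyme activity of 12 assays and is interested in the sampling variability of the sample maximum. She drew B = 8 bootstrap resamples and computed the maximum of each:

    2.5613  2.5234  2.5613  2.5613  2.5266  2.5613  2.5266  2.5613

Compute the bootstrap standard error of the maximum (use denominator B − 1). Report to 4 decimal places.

SE* = 0.0185

Bootstrap SE is the standard deviation of the 8 replicate maximums.
Mean of replicates: (2.5613 + 2.5234 + 2.5613 + 2.5613 + 2.5266 + 2.5613 + 2.5266 + 2.5613) / 8 = 20.383100 / 8 = 2.547888
Sum of squared deviations: (+0.013412)² + (−0.024488)² + (+0.013412)² + (+0.013412)² + (−0.021288)² + (+0.013412)² + (−0.021288)² + (+0.013412)² = 0.002405
Variance = 0.002405 / 7 = 0.000344
SE* = √0.000344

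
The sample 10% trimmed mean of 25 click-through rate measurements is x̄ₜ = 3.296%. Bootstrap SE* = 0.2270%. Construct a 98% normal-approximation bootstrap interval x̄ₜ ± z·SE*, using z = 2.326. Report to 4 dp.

Margin = 2.326 × 0.2270 = 0.52800
Interval: 3.296 ± 0.52800

(2.7680, 3.8240)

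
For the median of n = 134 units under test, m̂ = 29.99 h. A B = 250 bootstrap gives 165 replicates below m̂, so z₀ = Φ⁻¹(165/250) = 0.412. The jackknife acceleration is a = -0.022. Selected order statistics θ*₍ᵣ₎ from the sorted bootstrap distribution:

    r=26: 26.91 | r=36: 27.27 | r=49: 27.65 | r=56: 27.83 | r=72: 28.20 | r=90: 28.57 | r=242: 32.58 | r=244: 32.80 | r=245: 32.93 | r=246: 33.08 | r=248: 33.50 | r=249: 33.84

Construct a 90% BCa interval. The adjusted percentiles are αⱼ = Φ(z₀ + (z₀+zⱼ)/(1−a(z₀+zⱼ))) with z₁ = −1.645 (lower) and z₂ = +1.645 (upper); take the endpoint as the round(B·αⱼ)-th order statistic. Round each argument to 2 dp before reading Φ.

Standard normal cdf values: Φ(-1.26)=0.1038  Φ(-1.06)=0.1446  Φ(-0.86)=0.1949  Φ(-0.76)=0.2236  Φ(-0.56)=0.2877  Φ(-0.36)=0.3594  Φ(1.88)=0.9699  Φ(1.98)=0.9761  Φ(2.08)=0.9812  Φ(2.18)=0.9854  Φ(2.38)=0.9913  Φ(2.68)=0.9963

Lower: z₀ + z₁ = 0.412 + (-1.645) = -1.233; 1 − a(z₀+z₁) = 1 − (-0.022)(-1.233) = 0.9729; argument = 0.412 + (-1.233)/0.9729 = -0.8554 → -0.86.
α₁ = Φ(-0.86) = 0.1949; rank = round(250 × 0.1949) = 49; θ*₍49₎ = 27.65.
Upper: z₀ + z₂ = 2.057; 1 − a(z₀+z₂) = 1.0453; argument = 2.3799 → 2.38; α₂ = 0.9913; rank = 248; θ*₍248₎ = 33.50.

(27.65, 33.50)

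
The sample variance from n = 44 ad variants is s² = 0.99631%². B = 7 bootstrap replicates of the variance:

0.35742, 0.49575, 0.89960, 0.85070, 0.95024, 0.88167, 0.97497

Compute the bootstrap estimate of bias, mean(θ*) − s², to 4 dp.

bias = −0.2234

mean(θ*) = (0.35742 + 0.49575 + 0.89960 + 0.85070 + 0.95024 + 0.88167 + 0.97497) / 7 = 0.77291
bias = 0.77291 − 0.99631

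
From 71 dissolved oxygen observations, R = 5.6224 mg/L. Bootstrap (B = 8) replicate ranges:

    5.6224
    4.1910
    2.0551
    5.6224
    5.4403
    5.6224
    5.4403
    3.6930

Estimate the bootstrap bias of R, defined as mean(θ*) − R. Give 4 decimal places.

bias = −0.9115

mean(θ*) = (5.6224 + 4.1910 + 2.0551 + 5.6224 + 5.4403 + 5.6224 + 5.4403 + 3.6930) / 8 = 4.71086
bias = 4.71086 − 5.6224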